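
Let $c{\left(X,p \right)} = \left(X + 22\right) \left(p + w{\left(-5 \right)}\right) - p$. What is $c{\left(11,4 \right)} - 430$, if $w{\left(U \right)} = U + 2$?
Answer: $-401$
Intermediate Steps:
$w{\left(U \right)} = 2 + U$
$c{\left(X,p \right)} = - p + \left(-3 + p\right) \left(22 + X\right)$ ($c{\left(X,p \right)} = \left(X + 22\right) \left(p + \left(2 - 5\right)\right) - p = \left(22 + X\right) \left(p - 3\right) - p = \left(22 + X\right) \left(-3 + p\right) - p = \left(-3 + p\right) \left(22 + X\right) - p = - p + \left(-3 + p\right) \left(22 + X\right)$)
$c{\left(11,4 \right)} - 430 = \left(-66 - 33 + 21 \cdot 4 + 11 \cdot 4\right) - 430 = \left(-66 - 33 + 84 + 44\right) - 430 = 29 - 430 = -401$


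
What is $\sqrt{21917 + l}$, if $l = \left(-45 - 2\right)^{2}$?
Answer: $\sqrt{24126} \approx 155.33$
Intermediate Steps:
$l = 2209$ ($l = \left(-47\right)^{2} = 2209$)
$\sqrt{21917 + l} = \sqrt{21917 + 2209} = \sqrt{24126}$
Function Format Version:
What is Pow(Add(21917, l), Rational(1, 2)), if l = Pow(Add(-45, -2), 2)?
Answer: Pow(24126, Rational(1, 2)) ≈ 155.33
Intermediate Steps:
l = 2209 (l = Pow(-47, 2) = 2209)
Pow(Add(21917, l), Rational(1, 2)) = Pow(Add(21917, 2209), Rational(1, 2)) = Pow(24126, Rational(1, 2))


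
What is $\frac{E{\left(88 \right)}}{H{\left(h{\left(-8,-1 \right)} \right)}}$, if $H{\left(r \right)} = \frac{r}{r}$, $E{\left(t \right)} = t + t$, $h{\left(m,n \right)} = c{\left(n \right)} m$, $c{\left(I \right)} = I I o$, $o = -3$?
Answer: $176$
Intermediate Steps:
$c{\left(I \right)} = - 3 I^{2}$ ($c{\left(I \right)} = I I \left(-3\right) = I^{2} \left(-3\right) = - 3 I^{2}$)
$h{\left(m,n \right)} = - 3 m n^{2}$ ($h{\left(m,n \right)} = - 3 n^{2} m = - 3 m n^{2}$)
$E{\left(t \right)} = 2 t$
$H{\left(r \right)} = 1$
$\frac{E{\left(88 \right)}}{H{\left(h{\left(-8,-1 \right)} \right)}} = \frac{2 \cdot 88}{1} = 176 \cdot 1 = 176$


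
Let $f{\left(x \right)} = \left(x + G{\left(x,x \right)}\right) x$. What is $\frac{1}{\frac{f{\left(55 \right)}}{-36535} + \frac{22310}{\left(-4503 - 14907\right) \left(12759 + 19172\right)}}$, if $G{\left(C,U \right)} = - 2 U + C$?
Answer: $- \frac{61978071}{2231} \approx -27780.0$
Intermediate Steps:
$G{\left(C,U \right)} = C - 2 U$
$f{\left(x \right)} = 0$ ($f{\left(x \right)} = \left(x + \left(x - 2 x\right)\right) x = \left(x - x\right) x = 0 x = 0$)
$\frac{1}{\frac{f{\left(55 \right)}}{-36535} + \frac{22310}{\left(-4503 - 14907\right) \left(12759 + 19172\right)}} = \frac{1}{\frac{0}{-36535} + \frac{22310}{\left(-4503 - 14907\right) \left(12759 + 19172\right)}} = \frac{1}{0 \left(- \frac{1}{36535}\right) + \frac{22310}{\left(-19410\right) 31931}} = \frac{1}{0 + \frac{22310}{-619780710}} = \frac{1}{0 + 22310 \left(- \frac{1}{619780710}\right)} = \frac{1}{0 - \frac{2231}{61978071}} = \frac{1}{- \frac{2231}{61978071}} = - \frac{61978071}{2231}$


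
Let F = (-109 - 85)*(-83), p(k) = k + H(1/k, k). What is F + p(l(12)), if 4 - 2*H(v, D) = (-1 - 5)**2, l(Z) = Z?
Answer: 16098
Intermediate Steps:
H(v, D) = -16 (H(v, D) = 2 - (-1 - 5)**2/2 = 2 - 1/2*(-6)**2 = 2 - 1/2*36 = 2 - 18 = -16)
p(k) = -16 + k (p(k) = k - 16 = -16 + k)
F = 16102 (F = -194*(-83) = 16102)
F + p(l(12)) = 16102 + (-16 + 12) = 16102 - 4 = 16098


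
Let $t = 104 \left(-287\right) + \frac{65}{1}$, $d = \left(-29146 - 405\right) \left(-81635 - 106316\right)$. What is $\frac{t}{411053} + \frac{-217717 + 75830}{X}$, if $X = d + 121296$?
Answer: $- \frac{165480887285562}{2283095768915741} \approx -0.072481$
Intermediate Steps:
$d = 5554140001$ ($d = \left(-29551\right) \left(-187951\right) = 5554140001$)
$X = 5554261297$ ($X = 5554140001 + 121296 = 5554261297$)
$t = -29783$ ($t = -29848 + 65 \cdot 1 = -29848 + 65 = -29783$)
$\frac{t}{411053} + \frac{-217717 + 75830}{X} = - \frac{29783}{411053} + \frac{-217717 + 75830}{5554261297} = \left(-29783\right) \frac{1}{411053} - \frac{141887}{5554261297} = - \frac{29783}{411053} - \frac{141887}{5554261297} = - \frac{165480887285562}{2283095768915741}$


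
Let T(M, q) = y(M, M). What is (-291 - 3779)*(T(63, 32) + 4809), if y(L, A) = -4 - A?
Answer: -19299940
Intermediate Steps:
T(M, q) = -4 - M
(-291 - 3779)*(T(63, 32) + 4809) = (-291 - 3779)*((-4 - 1*63) + 4809) = -4070*((-4 - 63) + 4809) = -4070*(-67 + 4809) = -4070*4742 = -19299940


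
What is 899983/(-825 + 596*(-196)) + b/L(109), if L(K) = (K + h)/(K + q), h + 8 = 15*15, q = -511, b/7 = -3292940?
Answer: 545050202940551/19175483 ≈ 2.8424e+7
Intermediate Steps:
b = -23050580 (b = 7*(-3292940) = -23050580)
h = 217 (h = -8 + 15*15 = -8 + 225 = 217)
L(K) = (217 + K)/(-511 + K) (L(K) = (K + 217)/(K - 511) = (217 + K)/(-511 + K))
899983/(-825 + 596*(-196)) + b/L(109) = 899983/(-825 + 596*(-196)) - 23050580*(-511 + 109)/(217 + 109) = 899983/(-825 - 116816) - 23050580/(326/(-402)) = 899983/(-117641) - 23050580/((-1/402*326)) = 899983*(-1/117641) - 23050580/(-163/201) = -899983/117641 - 23050580*(-201/163) = -899983/117641 + 4633166580/163 = 545050202940551/19175483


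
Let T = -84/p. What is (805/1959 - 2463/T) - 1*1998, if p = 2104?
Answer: 818593375/13713 ≈ 59695.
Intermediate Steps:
T = -21/526 (T = -84/2104 = -84*1/2104 = -21/526 ≈ -0.039924)
(805/1959 - 2463/T) - 1*1998 = (805/1959 - 2463/(-21/526)) - 1*1998 = (805*(1/1959) - 2463*(-526/21)) - 1998 = (805/1959 + 431846/7) - 1998 = 845991949/13713 - 1998 = 818593375/13713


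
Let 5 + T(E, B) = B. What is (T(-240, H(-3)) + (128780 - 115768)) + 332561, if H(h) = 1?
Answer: 345569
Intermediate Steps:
T(E, B) = -5 + B
(T(-240, H(-3)) + (128780 - 115768)) + 332561 = ((-5 + 1) + (128780 - 115768)) + 332561 = (-4 + 13012) + 332561 = 13008 + 332561 = 345569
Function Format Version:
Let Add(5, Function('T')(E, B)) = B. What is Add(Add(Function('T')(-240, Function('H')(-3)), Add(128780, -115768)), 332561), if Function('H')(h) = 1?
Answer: 345569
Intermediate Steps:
Function('T')(E, B) = Add(-5, B)
Add(Add(Function('T')(-240, Function('H')(-3)), Add(128780, -115768)), 332561) = Add(Add(Add(-5, 1), Add(128780, -115768)), 332561) = Add(Add(-4, 13012), 332561) = Add(13008, 332561) = 345569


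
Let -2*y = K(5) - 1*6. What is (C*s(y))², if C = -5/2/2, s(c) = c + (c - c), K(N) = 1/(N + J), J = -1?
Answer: 13225/1024 ≈ 12.915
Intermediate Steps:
K(N) = 1/(-1 + N) (K(N) = 1/(N - 1) = 1/(-1 + N))
y = 23/8 (y = -(1/(-1 + 5) - 1*6)/2 = -(1/4 - 6)/2 = -(¼ - 6)/2 = -½*(-23/4) = 23/8 ≈ 2.8750)
s(c) = c (s(c) = c + 0 = c)
C = -5/4 (C = -5*½*(½) = -5/2*½ = -5/4 ≈ -1.2500)
(C*s(y))² = (-5/4*23/8)² = (-115/32)² = 13225/1024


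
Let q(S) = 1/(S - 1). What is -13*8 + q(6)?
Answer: -519/5 ≈ -103.80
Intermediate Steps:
q(S) = 1/(-1 + S)
-13*8 + q(6) = -13*8 + 1/(-1 + 6) = -104 + 1/5 = -519/5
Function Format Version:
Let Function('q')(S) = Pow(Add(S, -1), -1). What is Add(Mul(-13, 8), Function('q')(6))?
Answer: Rational(-519, 5) ≈ -103.80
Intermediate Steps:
Function('q')(S) = Pow(Add(-1, S), -1)
Add(Mul(-13, 8), Function('q')(6)) = Add(Mul(-13, 8), Pow(Add(-1, 6), -1)) = Add(-104, Pow(5, -1)) = Add(-104, Rational(1, 5)) = Rational(-519, 5)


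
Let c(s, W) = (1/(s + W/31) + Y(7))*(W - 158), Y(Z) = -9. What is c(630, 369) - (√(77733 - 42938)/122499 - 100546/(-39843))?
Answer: -167481716026/88092873 - √34795/122499 ≈ -1901.2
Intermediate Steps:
c(s, W) = (-158 + W)*(-9 + 1/(s + W/31)) (c(s, W) = (1/(s + W/31) - 9)*(W - 158) = (1/(s + W*(1/31)) - 9)*(-158 + W) = (1/(s + W/31) - 9)*(-158 + W) = (-9 + 1/(s + W/31))*(-158 + W) = (-158 + W)*(-9 + 1/(s + W/31)))
c(630, 369) - (√(77733 - 42938)/122499 - 100546/(-39843)) = (-4898 - 9*369² + 1453*369 + 44082*630 - 279*369*630)/(369 + 31*630) - (√(77733 - 42938)/122499 - 100546/(-39843)) = (-4898 - 9*136161 + 536157 + 27771660 - 64859130)/(369 + 19530) - (√34795*(1/122499) - 100546*(-1/39843)) = (-4898 - 1225449 + 536157 + 27771660 - 64859130)/19899 - (√34795/122499 + 100546/39843) = (1/19899)*(-37781660) - (100546/39843 + √34795/122499) = -37781660/19899 + (-100546/39843 - √34795/122499) = -167481716026/88092873 - √34795/122499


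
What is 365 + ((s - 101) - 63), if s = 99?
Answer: 300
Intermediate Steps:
365 + ((s - 101) - 63) = 365 + ((99 - 101) - 63) = 365 + (-2 - 63) = 365 - 65 = 300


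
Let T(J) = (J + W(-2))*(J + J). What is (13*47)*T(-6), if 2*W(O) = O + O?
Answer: 58656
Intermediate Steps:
W(O) = O (W(O) = (O + O)/2 = (2*O)/2 = O)
T(J) = 2*J*(-2 + J) (T(J) = (J - 2)*(J + J) = (-2 + J)*(2*J) = 2*J*(-2 + J))
(13*47)*T(-6) = (13*47)*(2*(-6)*(-2 - 6)) = 611*(2*(-6)*(-8)) = 611*96 = 58656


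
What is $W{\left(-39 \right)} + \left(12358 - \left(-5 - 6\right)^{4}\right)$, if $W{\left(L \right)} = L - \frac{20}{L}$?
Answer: $- \frac{90538}{39} \approx -2321.5$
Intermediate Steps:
$W{\left(L \right)} = L - \frac{20}{L}$
$W{\left(-39 \right)} + \left(12358 - \left(-5 - 6\right)^{4}\right) = \left(-39 - \frac{20}{-39}\right) + \left(12358 - \left(-5 - 6\right)^{4}\right) = \left(-39 - - \frac{20}{39}\right) + \left(12358 - \left(-5 - 6\right)^{4}\right) = \left(-39 + \frac{20}{39}\right) + \left(12358 - \left(-11\right)^{4}\right) = - \frac{1501}{39} + \left(12358 - 14641\right) = - \frac{1501}{39} - 2283 = - \frac{90538}{39}$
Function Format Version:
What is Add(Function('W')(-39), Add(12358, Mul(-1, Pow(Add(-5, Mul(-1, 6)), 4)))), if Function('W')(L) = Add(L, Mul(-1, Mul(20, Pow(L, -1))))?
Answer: Rational(-90538, 39) ≈ -2321.5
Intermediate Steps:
Function('W')(L) = Add(L, Mul(-20, Pow(L, -1)))
Add(Function('W')(-39), Add(12358, Mul(-1, Pow(Add(-5, Mul(-1, 6)), 4)))) = Add(Add(-39, Mul(-20, Pow(-39, -1))), Add(12358, Mul(-1, Pow(Add(-5, Mul(-1, 6)), 4)))) = Add(Add(-39, Mul(-20, Rational(-1, 39))), Add(12358, Mul(-1, Pow(Add(-5, -6), 4)))) = Add(Add(-39, Rational(20, 39)), Add(12358, Mul(-1, Pow(-11, 4)))) = Add(Rational(-1501, 39), Add(12358, Mul(-1, 14641))) = Add(Rational(-1501, 39), Add(12358, -14641)) = Add(Rational(-1501, 39), -2283) = Rational(-90538, 39)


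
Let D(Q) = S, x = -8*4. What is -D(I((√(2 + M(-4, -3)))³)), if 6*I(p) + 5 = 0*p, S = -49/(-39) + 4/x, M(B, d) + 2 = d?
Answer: -353/312 ≈ -1.1314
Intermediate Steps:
M(B, d) = -2 + d
x = -32
S = 353/312 (S = -49/(-39) + 4/(-32) = -49*(-1/39) + 4*(-1/32) = 49/39 - ⅛ = 353/312 ≈ 1.1314)
I(p) = -⅚ (I(p) = -⅚ + (0*p)/6 = -⅚ + (⅙)*0 = -⅚ + 0 = -⅚)
D(Q) = 353/312
-D(I((√(2 + M(-4, -3)))³)) = -1*353/312 = -353/312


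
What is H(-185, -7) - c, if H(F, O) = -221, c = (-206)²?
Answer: -42657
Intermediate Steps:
c = 42436
H(-185, -7) - c = -221 - 1*42436 = -221 - 42436 = -42657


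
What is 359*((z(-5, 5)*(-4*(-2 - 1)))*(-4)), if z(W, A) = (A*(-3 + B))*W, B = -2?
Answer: -2154000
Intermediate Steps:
z(W, A) = -5*A*W (z(W, A) = (A*(-3 - 2))*W = (A*(-5))*W = (-5*A)*W = -5*A*W)
359*((z(-5, 5)*(-4*(-2 - 1)))*(-4)) = 359*(((-5*5*(-5))*(-4*(-2 - 1)))*(-4)) = 359*((125*(-4*(-3)))*(-4)) = 359*((125*12)*(-4)) = 359*(1500*(-4)) = 359*(-6000) = -2154000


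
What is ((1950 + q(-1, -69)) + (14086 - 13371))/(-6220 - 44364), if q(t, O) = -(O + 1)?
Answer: -2733/50584 ≈ -0.054029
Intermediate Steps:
q(t, O) = -1 - O (q(t, O) = -(1 + O) = -1 - O)
((1950 + q(-1, -69)) + (14086 - 13371))/(-6220 - 44364) = ((1950 + (-1 - 1*(-69))) + (14086 - 13371))/(-6220 - 44364) = ((1950 + (-1 + 69)) + 715)/(-50584) = ((1950 + 68) + 715)*(-1/50584) = (2018 + 715)*(-1/50584) = 2733*(-1/50584) = -2733/50584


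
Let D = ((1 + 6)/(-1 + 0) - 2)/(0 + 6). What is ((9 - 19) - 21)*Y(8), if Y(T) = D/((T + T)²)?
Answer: 93/512 ≈ 0.18164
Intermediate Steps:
D = -3/2 (D = (7/(-1) - 2)/6 = (7*(-1) - 2)*(⅙) = (-7 - 2)*(⅙) = -9*⅙ = -3/2 ≈ -1.5000)
Y(T) = -3/(8*T²) (Y(T) = -3/(2*(T + T)²) = -3*1/(4*T²)/2 = -3/(8*T²))
((9 - 19) - 21)*Y(8) = ((9 - 19) - 21)*(-3/8/8²) = (-10 - 21)*(-3/8*1/64) = -31*(-3/512) = 93/512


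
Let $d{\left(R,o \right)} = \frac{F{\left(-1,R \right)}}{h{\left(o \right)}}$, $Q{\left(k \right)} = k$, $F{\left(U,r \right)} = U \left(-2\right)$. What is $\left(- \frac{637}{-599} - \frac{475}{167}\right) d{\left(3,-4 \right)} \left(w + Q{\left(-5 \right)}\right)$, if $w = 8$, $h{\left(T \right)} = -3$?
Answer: $\frac{356292}{100033} \approx 3.5617$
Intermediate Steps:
$F{\left(U,r \right)} = - 2 U$
$d{\left(R,o \right)} = - \frac{2}{3}$ ($d{\left(R,o \right)} = \frac{\left(-2\right) \left(-1\right)}{-3} = 2 \left(- \frac{1}{3}\right) = - \frac{2}{3}$)
$\left(- \frac{637}{-599} - \frac{475}{167}\right) d{\left(3,-4 \right)} \left(w + Q{\left(-5 \right)}\right) = \left(- \frac{637}{-599} - \frac{475}{167}\right) \left(- \frac{2 \left(8 - 5\right)}{3}\right) = \left(\left(-637\right) \left(- \frac{1}{599}\right) - \frac{475}{167}\right) \left(\left(- \frac{2}{3}\right) 3\right) = \left(\frac{637}{599} - \frac{475}{167}\right) \left(-2\right) = \left(- \frac{178146}{100033}\right) \left(-2\right) = \frac{356292}{100033}$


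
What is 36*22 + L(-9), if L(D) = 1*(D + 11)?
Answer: 794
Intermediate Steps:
L(D) = 11 + D (L(D) = 1*(11 + D) = 11 + D)
36*22 + L(-9) = 36*22 + (11 - 9) = 792 + 2 = 794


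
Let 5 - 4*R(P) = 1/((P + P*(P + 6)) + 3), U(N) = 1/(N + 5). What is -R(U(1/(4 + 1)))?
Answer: -14139/11852 ≈ -1.1930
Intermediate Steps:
U(N) = 1/(5 + N)
R(P) = 5/4 - 1/(4*(3 + P + P*(6 + P))) (R(P) = 5/4 - 1/(4*((P + P*(P + 6)) + 3)) = 5/4 - 1/(4*((P + P*(6 + P)) + 3)) = 5/4 - 1/(4*(3 + P + P*(6 + P))))
-R(U(1/(4 + 1))) = -(14 + 5*(1/(5 + 1/(4 + 1)))² + 35/(5 + 1/(4 + 1)))/(4*(3 + (1/(5 + 1/(4 + 1)))² + 7/(5 + 1/(4 + 1)))) = -(14 + 5*(1/(5 + 1/5))² + 35/(5 + 1/5))/(4*(3 + (1/(5 + 1/5))² + 7/(5 + 1/5))) = -(14 + 5*(1/(5 + ⅕))² + 35/(5 + ⅕))/(4*(3 + (1/(5 + ⅕))² + 7/(5 + ⅕))) = -(14 + 5*(1/(26/5))² + 35/(26/5))/(4*(3 + (1/(26/5))² + 7/(26/5))) = -(14 + 5*(5/26)² + 35*(5/26))/(4*(3 + (5/26)² + 7*(5/26))) = -(14 + 5*(25/676) + 175/26)/(4*(3 + 25/676 + 35/26)) = -(14 + 125/676 + 175/26)/(4*2963/676) = -676*14139/(4*2963*676) = -1*14139/11852 = -14139/11852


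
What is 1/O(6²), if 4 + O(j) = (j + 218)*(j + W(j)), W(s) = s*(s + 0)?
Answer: 1/338324 ≈ 2.9557e-6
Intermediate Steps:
W(s) = s² (W(s) = s*s = s²)
O(j) = -4 + (218 + j)*(j + j²) (O(j) = -4 + (j + 218)*(j + j²) = -4 + (218 + j)*(j + j²))
1/O(6²) = 1/(-4 + (6²)³ + 218*6² + 219*(6²)²) = 1/(-4 + 36³ + 218*36 + 219*36²) = 1/(-4 + 46656 + 7848 + 219*1296) = 1/(-4 + 46656 + 7848 + 283824) = 1/338324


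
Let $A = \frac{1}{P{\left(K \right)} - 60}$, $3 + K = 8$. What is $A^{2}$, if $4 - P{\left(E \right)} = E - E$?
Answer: $\frac{1}{3136} \approx 0.00031888$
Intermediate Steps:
$K = 5$ ($K = -3 + 8 = 5$)
$P{\left(E \right)} = 4$ ($P{\left(E \right)} = 4 - \left(E - E\right) = 4 - 0 = 4 + 0 = 4$)
$A = - \frac{1}{56}$ ($A = \frac{1}{4 - 60} = \frac{1}{-56} = - \frac{1}{56} \approx -0.017857$)
$A^{2} = \left(- \frac{1}{56}\right)^{2} = \frac{1}{3136}$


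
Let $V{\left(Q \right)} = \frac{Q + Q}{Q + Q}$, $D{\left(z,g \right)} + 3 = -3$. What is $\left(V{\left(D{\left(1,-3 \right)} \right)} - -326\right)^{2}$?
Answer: $106929$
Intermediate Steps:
$D{\left(z,g \right)} = -6$ ($D{\left(z,g \right)} = -3 - 3 = -6$)
$V{\left(Q \right)} = 1$ ($V{\left(Q \right)} = \frac{2 Q}{2 Q} = 2 Q \frac{1}{2 Q} = 1$)
$\left(V{\left(D{\left(1,-3 \right)} \right)} - -326\right)^{2} = \left(1 - -326\right)^{2} = \left(1 + 326\right)^{2} = 327^{2} = 106929$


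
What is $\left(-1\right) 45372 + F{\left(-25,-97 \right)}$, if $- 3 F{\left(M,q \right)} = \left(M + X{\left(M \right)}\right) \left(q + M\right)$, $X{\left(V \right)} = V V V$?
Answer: $- \frac{2045416}{3} \approx -6.8181 \cdot 10^{5}$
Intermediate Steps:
$X{\left(V \right)} = V^{3}$ ($X{\left(V \right)} = V^{2} V = V^{3}$)
$F{\left(M,q \right)} = - \frac{\left(M + q\right) \left(M + M^{3}\right)}{3}$ ($F{\left(M,q \right)} = - \frac{\left(M + M^{3}\right) \left(q + M\right)}{3} = - \frac{\left(M + M^{3}\right) \left(M + q\right)}{3} = - \frac{\left(M + q\right) \left(M + M^{3}\right)}{3}$)
$\left(-1\right) 45372 + F{\left(-25,-97 \right)} = \left(-1\right) 45372 + \frac{1}{3} \left(-25\right) \left(\left(-1\right) \left(-25\right) - -97 - \left(-25\right)^{3} - - 97 \left(-25\right)^{2}\right) = -45372 + \frac{1}{3} \left(-25\right) \left(25 + 97 - -15625 - \left(-97\right) 625\right) = -45372 + \frac{1}{3} \left(-25\right) \left(25 + 97 + 15625 + 60625\right) = -45372 + \frac{1}{3} \left(-25\right) 76372 = -45372 - \frac{1909300}{3} = - \frac{2045416}{3}$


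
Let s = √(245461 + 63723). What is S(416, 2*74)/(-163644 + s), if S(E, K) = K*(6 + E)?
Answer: -17264442/45234881 - 844*√4831/45234881 ≈ -0.38296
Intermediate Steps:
s = 8*√4831 (s = √309184 = 8*√4831 ≈ 556.04)
S(416, 2*74)/(-163644 + s) = ((2*74)*(6 + 416))/(-163644 + 8*√4831) = (148*422)/(-163644 + 8*√4831) = 62456/(-163644 + 8*√4831)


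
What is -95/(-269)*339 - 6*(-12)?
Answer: 51573/269 ≈ 191.72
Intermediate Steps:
-95/(-269)*339 - 6*(-12) = -95*(-1/269)*339 + 72 = (95/269)*339 + 72 = 32205/269 + 72 = 51573/269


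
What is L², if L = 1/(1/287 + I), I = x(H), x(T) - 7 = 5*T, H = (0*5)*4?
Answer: 82369/4040100 ≈ 0.020388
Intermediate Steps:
H = 0 (H = 0*4 = 0)
x(T) = 7 + 5*T
I = 7 (I = 7 + 5*0 = 7 + 0 = 7)
L = 287/2010 (L = 1/(1/287 + 7) = 1/(2010/287) = 287/2010 ≈ 0.14279)
L² = (287/2010)² = 82369/4040100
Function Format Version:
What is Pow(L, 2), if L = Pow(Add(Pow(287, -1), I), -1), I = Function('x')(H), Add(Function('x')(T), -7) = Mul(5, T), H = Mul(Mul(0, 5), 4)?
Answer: Rational(82369, 4040100) ≈ 0.020388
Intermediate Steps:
H = 0 (H = Mul(0, 4) = 0)
Function('x')(T) = Add(7, Mul(5, T))
I = 7 (I = Add(7, Mul(5, 0)) = Add(7, 0) = 7)
L = Rational(287, 2010) (L = Pow(Add(Pow(287, -1), 7), -1) = Pow(Add(Rational(1, 287), 7), -1) = Pow(Rational(2010, 287), -1) = Rational(287, 2010) ≈ 0.14279)
Pow(L, 2) = Pow(Rational(287, 2010), 2) = Rational(82369, 4040100)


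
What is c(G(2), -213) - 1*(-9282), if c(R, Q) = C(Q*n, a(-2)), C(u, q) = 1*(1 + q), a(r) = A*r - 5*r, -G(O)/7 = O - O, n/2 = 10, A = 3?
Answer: 9287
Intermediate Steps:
n = 20 (n = 2*10 = 20)
G(O) = 0 (G(O) = -7*(O - O) = -7*0 = 0)
a(r) = -2*r (a(r) = 3*r - 5*r = -2*r)
C(u, q) = 1 + q
c(R, Q) = 5 (c(R, Q) = 1 - 2*(-2) = 1 + 4 = 5)
c(G(2), -213) - 1*(-9282) = 5 - 1*(-9282) = 5 + 9282 = 9287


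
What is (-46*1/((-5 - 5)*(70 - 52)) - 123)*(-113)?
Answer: 1248311/90 ≈ 13870.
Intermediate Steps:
(-46*1/((-5 - 5)*(70 - 52)) - 123)*(-113) = (-46/((-10*18)) - 123)*(-113) = (-46/(-180) - 123)*(-113) = (-46*(-1/180) - 123)*(-113) = (23/90 - 123)*(-113) = -11047/90*(-113) = 1248311/90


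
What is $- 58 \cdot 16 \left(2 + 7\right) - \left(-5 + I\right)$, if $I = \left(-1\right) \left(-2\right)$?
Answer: $-8349$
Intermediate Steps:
$I = 2$
$- 58 \cdot 16 \left(2 + 7\right) - \left(-5 + I\right) = - 58 \cdot 16 \left(2 + 7\right) + \left(\left(-1\right) 2 + 5\right) = - 58 \cdot 16 \cdot 9 + \left(-2 + 5\right) = \left(-58\right) 144 + 3 = -8352 + 3 = -8349$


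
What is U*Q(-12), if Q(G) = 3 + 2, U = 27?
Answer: 135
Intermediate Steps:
Q(G) = 5
U*Q(-12) = 27*5 = 135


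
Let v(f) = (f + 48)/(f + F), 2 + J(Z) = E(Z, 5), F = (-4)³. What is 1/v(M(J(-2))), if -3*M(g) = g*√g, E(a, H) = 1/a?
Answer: -221059/166013 + 3360*I*√10/166013 ≈ -1.3316 + 0.064003*I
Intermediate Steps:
F = -64
J(Z) = -2 + 1/Z
M(g) = -g^(3/2)/3 (M(g) = -g*√g/3 = -g^(3/2)/3)
v(f) = (48 + f)/(-64 + f) (v(f) = (f + 48)/(f - 64) = (48 + f)/(-64 + f))
1/v(M(J(-2))) = 1/((48 - (-2 + 1/(-2))^(3/2)/3)/(-64 - (-2 + 1/(-2))^(3/2)/3)) = 1/((48 - (-2 - ½)^(3/2)/3)/(-64 - (-2 - ½)^(3/2)/3)) = 1/((48 - (-5)*I*√10/12)/(-64 - (-5)*I*√10/12)) = 1/((48 + 5*I*√10/12)/(-64 + 5*I*√10/12)) = (-64 + 5*I*√10/12)/(48 + 5*I*√10/12)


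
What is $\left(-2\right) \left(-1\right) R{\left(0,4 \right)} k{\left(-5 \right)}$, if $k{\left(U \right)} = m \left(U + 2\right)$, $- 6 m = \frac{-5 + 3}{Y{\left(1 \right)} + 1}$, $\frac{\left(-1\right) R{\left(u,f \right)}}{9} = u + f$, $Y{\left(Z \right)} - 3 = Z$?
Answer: $\frac{72}{5} \approx 14.4$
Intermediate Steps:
$Y{\left(Z \right)} = 3 + Z$
$R{\left(u,f \right)} = - 9 f - 9 u$ ($R{\left(u,f \right)} = - 9 \left(u + f\right) = - 9 \left(f + u\right) = - 9 f - 9 u$)
$m = \frac{1}{15}$ ($m = - \frac{\left(-5 + 3\right) \frac{1}{\left(3 + 1\right) + 1}}{6} = - \frac{\left(-2\right) \frac{1}{4 + 1}}{6} = - \frac{\left(-2\right) \frac{1}{5}}{6} = \left(- \frac{1}{6}\right) \left(- \frac{2}{5}\right) = \frac{1}{15} \approx 0.066667$)
$k{\left(U \right)} = \frac{2}{15} + \frac{U}{15}$ ($k{\left(U \right)} = \frac{U + 2}{15} = \frac{2 + U}{15} = \frac{2}{15} + \frac{U}{15}$)
$\left(-2\right) \left(-1\right) R{\left(0,4 \right)} k{\left(-5 \right)} = \left(-2\right) \left(-1\right) \left(\left(-9\right) 4 - 0\right) \left(\frac{2}{15} + \frac{1}{15} \left(-5\right)\right) = 2 \left(-36 + 0\right) \left(\frac{2}{15} - \frac{1}{3}\right) = 2 \left(-36\right) \left(- \frac{1}{5}\right) = \left(-72\right) \left(- \frac{1}{5}\right) = \frac{72}{5}$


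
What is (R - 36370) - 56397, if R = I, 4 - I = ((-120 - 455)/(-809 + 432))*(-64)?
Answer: -34934851/377 ≈ -92665.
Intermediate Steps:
I = 38308/377 (I = 4 - (-120 - 455)/(-809 + 432)*(-64) = 4 - (-575/(-377))*(-64) = 4 - (-575*(-1/377))*(-64) = 4 - 575*(-64)/377 = 4 - 1*(-36800/377) = 4 + 36800/377 = 38308/377 ≈ 101.61)
R = 38308/377 ≈ 101.61
(R - 36370) - 56397 = (38308/377 - 36370) - 56397 = -13673182/377 - 56397 = -34934851/377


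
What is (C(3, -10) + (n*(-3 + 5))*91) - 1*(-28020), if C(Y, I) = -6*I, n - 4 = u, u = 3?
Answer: 29354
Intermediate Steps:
n = 7 (n = 4 + 3 = 7)
(C(3, -10) + (n*(-3 + 5))*91) - 1*(-28020) = (-6*(-10) + (7*(-3 + 5))*91) - 1*(-28020) = (60 + (7*2)*91) + 28020 = (60 + 14*91) + 28020 = (60 + 1274) + 28020 = 1334 + 28020 = 29354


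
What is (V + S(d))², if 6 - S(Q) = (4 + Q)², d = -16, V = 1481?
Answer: 1803649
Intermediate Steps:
S(Q) = 6 - (4 + Q)²
(V + S(d))² = (1481 + (6 - (4 - 16)²))² = (1481 + (6 - 1*(-12)²))² = (1481 + (6 - 1*144))² = (1481 + (6 - 144))² = (1481 - 138)² = 1343² = 1803649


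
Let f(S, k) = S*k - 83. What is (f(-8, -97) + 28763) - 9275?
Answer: 20181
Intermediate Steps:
f(S, k) = -83 + S*k
(f(-8, -97) + 28763) - 9275 = ((-83 - 8*(-97)) + 28763) - 9275 = ((-83 + 776) + 28763) - 9275 = (693 + 28763) - 9275 = 29456 - 9275 = 20181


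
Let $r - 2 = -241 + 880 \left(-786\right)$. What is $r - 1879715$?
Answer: $-2571634$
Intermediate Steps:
$r = -691919$ ($r = 2 + \left(-241 + 880 \left(-786\right)\right) = 2 - 691921 = -691919$)
$r - 1879715 = -691919 - 1879715 = -2571634$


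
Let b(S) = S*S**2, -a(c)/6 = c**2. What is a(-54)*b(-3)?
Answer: 472392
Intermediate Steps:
a(c) = -6*c**2
b(S) = S**3
a(-54)*b(-3) = -6*(-54)**2*(-3)**3 = -6*2916*(-27) = -17496*(-27) = 472392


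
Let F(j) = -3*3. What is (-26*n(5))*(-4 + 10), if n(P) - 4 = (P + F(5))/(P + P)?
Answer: -2808/5 ≈ -561.60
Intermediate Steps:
F(j) = -9
n(P) = 4 + (-9 + P)/(2*P) (n(P) = 4 + (P - 9)/(P + P) = 4 + (-9 + P)/((2*P)) = 4 + (-9 + P)*(1/(2*P)) = 4 + (-9 + P)/(2*P))
(-26*n(5))*(-4 + 10) = (-117*(-1 + 5)/5)*(-4 + 10) = -117*4/5*6 = -26*18/5*6 = -468/5*6 = -2808/5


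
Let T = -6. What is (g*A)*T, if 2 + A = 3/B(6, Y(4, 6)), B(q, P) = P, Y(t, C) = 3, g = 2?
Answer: 12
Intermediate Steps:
A = -1 (A = -2 + 3/3 = -2 + 3*(⅓) = -2 + 1 = -1)
(g*A)*T = (2*(-1))*(-6) = -2*(-6) = 12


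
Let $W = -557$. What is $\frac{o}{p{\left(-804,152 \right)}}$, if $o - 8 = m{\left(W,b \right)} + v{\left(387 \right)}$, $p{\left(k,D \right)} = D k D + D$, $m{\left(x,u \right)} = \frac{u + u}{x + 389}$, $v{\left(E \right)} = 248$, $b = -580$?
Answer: $- \frac{5521}{390084744} \approx -1.4153 \cdot 10^{-5}$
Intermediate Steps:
$m{\left(x,u \right)} = \frac{2 u}{389 + x}$
$p{\left(k,D \right)} = D + k D^{2}$ ($p{\left(k,D \right)} = k D^{2} + D = D + k D^{2}$)
$o = \frac{5521}{21}$ ($o = 8 + \left(2 \left(-580\right) \frac{1}{389 - 557} + 248\right) = 8 + \left(2 \left(-580\right) \frac{1}{-168} + 248\right) = 8 + \left(2 \left(-580\right) \left(- \frac{1}{168}\right) + 248\right) = 8 + \left(\frac{145}{21} + 248\right) = 8 + \frac{5353}{21} = \frac{5521}{21} \approx 262.9$)
$\frac{o}{p{\left(-804,152 \right)}} = \frac{5521}{21 \cdot 152 \left(1 + 152 \left(-804\right)\right)} = \frac{5521}{21 \cdot 152 \left(1 - 122208\right)} = \frac{5521}{21 \cdot 152 \left(-122207\right)} = \frac{5521}{21 \left(-18575464\right)} = \frac{5521}{21} \left(- \frac{1}{18575464}\right) = - \frac{5521}{390084744}$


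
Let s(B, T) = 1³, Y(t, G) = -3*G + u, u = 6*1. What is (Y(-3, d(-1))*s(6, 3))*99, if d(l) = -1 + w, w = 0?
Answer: 891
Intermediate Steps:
d(l) = -1 (d(l) = -1 + 0 = -1)
u = 6
Y(t, G) = 6 - 3*G (Y(t, G) = -3*G + 6 = 6 - 3*G)
s(B, T) = 1
(Y(-3, d(-1))*s(6, 3))*99 = ((6 - 3*(-1))*1)*99 = ((6 + 3)*1)*99 = (9*1)*99 = 9*99 = 891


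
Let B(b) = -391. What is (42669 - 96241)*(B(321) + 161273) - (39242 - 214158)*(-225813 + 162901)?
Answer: -19623085896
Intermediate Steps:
(42669 - 96241)*(B(321) + 161273) - (39242 - 214158)*(-225813 + 162901) = (42669 - 96241)*(-391 + 161273) - (39242 - 214158)*(-225813 + 162901) = -53572*160882 - (-174916)*(-62912) = -8618770504 - 1*11004315392 = -8618770504 - 11004315392 = -19623085896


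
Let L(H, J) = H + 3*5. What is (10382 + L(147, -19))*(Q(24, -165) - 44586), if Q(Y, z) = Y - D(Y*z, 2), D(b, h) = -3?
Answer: -469830096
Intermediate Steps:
L(H, J) = 15 + H (L(H, J) = H + 15 = 15 + H)
Q(Y, z) = 3 + Y (Q(Y, z) = Y - 1*(-3) = Y + 3 = 3 + Y)
(10382 + L(147, -19))*(Q(24, -165) - 44586) = (10382 + (15 + 147))*((3 + 24) - 44586) = (10382 + 162)*(27 - 44586) = 10544*(-44559) = -469830096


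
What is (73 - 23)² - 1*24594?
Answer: -22094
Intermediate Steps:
(73 - 23)² - 1*24594 = 50² - 24594 = 2500 - 24594 = -22094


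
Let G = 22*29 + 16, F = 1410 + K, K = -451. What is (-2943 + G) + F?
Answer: -1330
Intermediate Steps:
F = 959 (F = 1410 - 451 = 959)
G = 654 (G = 638 + 16 = 654)
(-2943 + G) + F = (-2943 + 654) + 959 = -2289 + 959 = -1330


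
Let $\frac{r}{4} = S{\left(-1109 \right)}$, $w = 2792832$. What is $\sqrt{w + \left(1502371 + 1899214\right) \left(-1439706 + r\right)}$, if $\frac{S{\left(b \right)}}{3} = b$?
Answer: $i \sqrt{4942547834358} \approx 2.2232 \cdot 10^{6} i$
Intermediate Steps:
$S{\left(b \right)} = 3 b$
$r = -13308$ ($r = 4 \cdot 3 \left(-1109\right) = 4 \left(-3327\right) = -13308$)
$\sqrt{w + \left(1502371 + 1899214\right) \left(-1439706 + r\right)} = \sqrt{2792832 + \left(1502371 + 1899214\right) \left(-1439706 - 13308\right)} = \sqrt{2792832 + 3401585 \left(-1453014\right)} = \sqrt{2792832 - 4942550627190} = \sqrt{-4942547834358} = i \sqrt{4942547834358}$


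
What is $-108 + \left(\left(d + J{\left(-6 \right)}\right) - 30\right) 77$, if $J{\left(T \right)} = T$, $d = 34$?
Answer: $-262$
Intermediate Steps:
$-108 + \left(\left(d + J{\left(-6 \right)}\right) - 30\right) 77 = -108 + \left(\left(34 - 6\right) - 30\right) 77 = -108 + \left(28 - 30\right) 77 = -108 - 154 = -262$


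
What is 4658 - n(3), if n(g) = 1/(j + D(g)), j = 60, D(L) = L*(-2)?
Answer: 251531/54 ≈ 4658.0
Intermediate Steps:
D(L) = -2*L
n(g) = 1/(60 - 2*g)
4658 - n(3) = 4658 - (-1)/(-60 + 2*3) = 4658 - (-1)/(-60 + 6) = 4658 - (-1)/(-54) = 4658 - (-1)*(-1)/54 = 4658 - 1*1/54 = 4658 - 1/54 = 251531/54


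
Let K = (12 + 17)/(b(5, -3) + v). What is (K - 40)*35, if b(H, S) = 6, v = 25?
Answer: -42385/31 ≈ -1367.3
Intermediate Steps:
K = 29/31 (K = (12 + 17)/(6 + 25) = 29/31 ≈ 0.93548)
(K - 40)*35 = (29/31 - 40)*35 = -1211/31*35 = -42385/31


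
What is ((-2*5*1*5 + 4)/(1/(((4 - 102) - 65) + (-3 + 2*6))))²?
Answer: 50183056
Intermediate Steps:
((-2*5*1*5 + 4)/(1/(((4 - 102) - 65) + (-3 + 2*6))))² = ((-10*5 + 4)/(1/((-98 - 65) + (-3 + 12))))² = ((-2*25 + 4)/(1/(-163 + 9)))² = ((-50 + 4)/(1/(-154)))² = (-46/(-1/154))² = (-46*(-154))² = 7084² = 50183056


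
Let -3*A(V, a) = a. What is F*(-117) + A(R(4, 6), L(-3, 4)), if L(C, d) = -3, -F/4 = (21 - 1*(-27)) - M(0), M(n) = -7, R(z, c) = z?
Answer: 25741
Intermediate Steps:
F = -220 (F = -4*((21 - 1*(-27)) - 1*(-7)) = -4*((21 + 27) + 7) = -4*(48 + 7) = -4*55 = -220)
A(V, a) = -a/3
F*(-117) + A(R(4, 6), L(-3, 4)) = -220*(-117) - 1/3*(-3) = 25740 + 1 = 25741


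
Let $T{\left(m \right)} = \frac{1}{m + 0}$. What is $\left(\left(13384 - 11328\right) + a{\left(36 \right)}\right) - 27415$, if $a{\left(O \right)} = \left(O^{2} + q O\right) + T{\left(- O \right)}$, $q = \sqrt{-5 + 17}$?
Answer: $- \frac{866269}{36} + 72 \sqrt{3} \approx -23938.0$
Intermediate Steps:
$q = 2 \sqrt{3}$ ($q = \sqrt{12} = 2 \sqrt{3} \approx 3.4641$)
$T{\left(m \right)} = \frac{1}{m}$
$a{\left(O \right)} = O^{2} - \frac{1}{O} + 2 O \sqrt{3}$ ($a{\left(O \right)} = \left(O^{2} + 2 \sqrt{3} O\right) + \frac{1}{\left(-1\right) O} = \left(O^{2} + 2 O \sqrt{3}\right) - \frac{1}{O} = O^{2} - \frac{1}{O} + 2 O \sqrt{3}$)
$\left(\left(13384 - 11328\right) + a{\left(36 \right)}\right) - 27415 = \left(\left(13384 - 11328\right) + \frac{-1 + 36^{2} \left(36 + 2 \sqrt{3}\right)}{36}\right) - 27415 = \left(2056 + \frac{-1 + 1296 \left(36 + 2 \sqrt{3}\right)}{36}\right) - 27415 = \left(2056 + \frac{-1 + \left(46656 + 2592 \sqrt{3}\right)}{36}\right) - 27415 = \left(2056 + \frac{46655 + 2592 \sqrt{3}}{36}\right) - 27415 = \left(2056 + \left(\frac{46655}{36} + 72 \sqrt{3}\right)\right) - 27415 = \left(\frac{120671}{36} + 72 \sqrt{3}\right) - 27415 = - \frac{866269}{36} + 72 \sqrt{3}$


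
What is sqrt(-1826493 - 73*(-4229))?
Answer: 4*I*sqrt(94861) ≈ 1232.0*I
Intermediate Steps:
sqrt(-1826493 - 73*(-4229)) = sqrt(-1826493 + 308717) = sqrt(-1517776) = 4*I*sqrt(94861)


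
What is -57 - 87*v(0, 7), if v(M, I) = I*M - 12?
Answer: 987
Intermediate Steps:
v(M, I) = -12 + I*M
-57 - 87*v(0, 7) = -57 - 87*(-12 + 7*0) = -57 - 87*(-12 + 0) = -57 - 87*(-12) = -57 + 1044 = 987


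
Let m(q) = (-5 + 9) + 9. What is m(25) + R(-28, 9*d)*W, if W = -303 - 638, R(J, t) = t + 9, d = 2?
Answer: -25394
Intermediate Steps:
R(J, t) = 9 + t
m(q) = 13 (m(q) = 4 + 9 = 13)
W = -941
m(25) + R(-28, 9*d)*W = 13 + (9 + 9*2)*(-941) = 13 + (9 + 18)*(-941) = 13 + 27*(-941) = 13 - 25407 = -25394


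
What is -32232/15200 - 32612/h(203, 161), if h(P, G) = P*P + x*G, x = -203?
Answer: -48157027/8099700 ≈ -5.9455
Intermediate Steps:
h(P, G) = P² - 203*G (h(P, G) = P*P - 203*G = P² - 203*G)
-32232/15200 - 32612/h(203, 161) = -32232/15200 - 32612/(203² - 203*161) = -32232*1/15200 - 32612/(41209 - 32683) = -4029/1900 - 32612/8526 = -4029/1900 - 32612*1/8526 = -4029/1900 - 16306/4263 = -48157027/8099700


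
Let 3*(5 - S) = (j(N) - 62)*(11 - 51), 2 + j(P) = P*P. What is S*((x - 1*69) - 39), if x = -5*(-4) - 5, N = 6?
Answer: 34255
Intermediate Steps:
j(P) = -2 + P**2 (j(P) = -2 + P*P = -2 + P**2)
x = 15 (x = 20 - 5 = 15)
S = -1105/3 (S = 5 - ((-2 + 6**2) - 62)*(11 - 51)/3 = 5 - ((-2 + 36) - 62)*(-40)/3 = 5 - (34 - 62)*(-40)/3 = 5 - (-28)*(-40)/3 = 5 - 1/3*1120 = 5 - 1120/3 = -1105/3 ≈ -368.33)
S*((x - 1*69) - 39) = -1105*((15 - 1*69) - 39)/3 = -1105*((15 - 69) - 39)/3 = -1105*(-54 - 39)/3 = -1105/3*(-93) = 34255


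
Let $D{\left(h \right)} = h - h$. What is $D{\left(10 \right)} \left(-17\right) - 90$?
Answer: $-90$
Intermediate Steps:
$D{\left(h \right)} = 0$
$D{\left(10 \right)} \left(-17\right) - 90 = 0 \left(-17\right) - 90 = 0 - 90 = -90$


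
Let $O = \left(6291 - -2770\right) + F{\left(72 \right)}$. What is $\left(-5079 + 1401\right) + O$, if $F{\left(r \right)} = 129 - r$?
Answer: $5440$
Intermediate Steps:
$O = 9118$ ($O = \left(6291 - -2770\right) + \left(129 - 72\right) = \left(6291 + 2770\right) + \left(129 - 72\right) = 9061 + 57 = 9118$)
$\left(-5079 + 1401\right) + O = \left(-5079 + 1401\right) + 9118 = -3678 + 9118 = 5440$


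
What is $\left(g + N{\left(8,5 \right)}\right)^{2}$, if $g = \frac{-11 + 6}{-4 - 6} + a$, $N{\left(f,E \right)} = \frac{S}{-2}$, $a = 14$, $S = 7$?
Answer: $121$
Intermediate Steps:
$N{\left(f,E \right)} = - \frac{7}{2}$ ($N{\left(f,E \right)} = \frac{7}{-2} = 7 \left(- \frac{1}{2}\right) = - \frac{7}{2}$)
$g = \frac{29}{2}$ ($g = \frac{-11 + 6}{-4 - 6} + 14 = - \frac{5}{-10} + 14 = \left(-5\right) \left(- \frac{1}{10}\right) + 14 = \frac{1}{2} + 14 = \frac{29}{2} \approx 14.5$)
$\left(g + N{\left(8,5 \right)}\right)^{2} = \left(\frac{29}{2} - \frac{7}{2}\right)^{2} = 11^{2} = 121$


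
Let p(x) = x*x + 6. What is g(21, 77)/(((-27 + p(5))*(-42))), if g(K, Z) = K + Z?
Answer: -7/12 ≈ -0.58333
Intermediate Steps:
p(x) = 6 + x² (p(x) = x² + 6 = 6 + x²)
g(21, 77)/(((-27 + p(5))*(-42))) = (21 + 77)/(((-27 + (6 + 5²))*(-42))) = 98/(((-27 + (6 + 25))*(-42))) = 98/(((-27 + 31)*(-42))) = 98/((4*(-42))) = 98/(-168) = 98*(-1/168) = -7/12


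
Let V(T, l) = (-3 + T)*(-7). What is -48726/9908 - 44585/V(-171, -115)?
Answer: -62637056/1508493 ≈ -41.523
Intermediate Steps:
V(T, l) = 21 - 7*T
-48726/9908 - 44585/V(-171, -115) = -48726/9908 - 44585/(21 - 7*(-171)) = -48726*1/9908 - 44585/(21 + 1197) = -24363/4954 - 44585/1218 = -62637056/1508493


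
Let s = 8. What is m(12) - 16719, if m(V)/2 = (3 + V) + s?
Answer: -16673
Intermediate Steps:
m(V) = 22 + 2*V (m(V) = 2*((3 + V) + 8) = 2*(11 + V) = 22 + 2*V)
m(12) - 16719 = (22 + 2*12) - 16719 = (22 + 24) - 16719 = 46 - 16719 = -16673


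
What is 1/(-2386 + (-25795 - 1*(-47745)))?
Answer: 1/19564 ≈ 5.1114e-5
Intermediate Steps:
1/(-2386 + (-25795 - 1*(-47745))) = 1/(-2386 + (-25795 + 47745)) = 1/(-2386 + 21950) = 1/19564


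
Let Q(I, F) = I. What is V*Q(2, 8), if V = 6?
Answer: 12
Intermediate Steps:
V*Q(2, 8) = 6*2 = 12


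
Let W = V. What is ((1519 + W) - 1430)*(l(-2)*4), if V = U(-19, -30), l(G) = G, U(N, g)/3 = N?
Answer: -256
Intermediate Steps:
U(N, g) = 3*N
V = -57 (V = 3*(-19) = -57)
W = -57
((1519 + W) - 1430)*(l(-2)*4) = ((1519 - 57) - 1430)*(-2*4) = (1462 - 1430)*(-8) = 32*(-8) = -256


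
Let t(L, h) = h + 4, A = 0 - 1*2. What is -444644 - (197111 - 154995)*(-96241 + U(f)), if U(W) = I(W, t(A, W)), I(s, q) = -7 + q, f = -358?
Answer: 4068045188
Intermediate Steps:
A = -2 (A = 0 - 2 = -2)
t(L, h) = 4 + h
U(W) = -3 + W (U(W) = -7 + (4 + W) = -3 + W)
-444644 - (197111 - 154995)*(-96241 + U(f)) = -444644 - (197111 - 154995)*(-96241 + (-3 - 358)) = -444644 - 42116*(-96241 - 361) = -444644 - 42116*(-96602) = -444644 - 1*(-4068489832) = -444644 + 4068489832 = 4068045188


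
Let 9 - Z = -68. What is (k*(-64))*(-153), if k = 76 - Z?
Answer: -9792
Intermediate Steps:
Z = 77 (Z = 9 - 1*(-68) = 9 + 68 = 77)
k = -1 (k = 76 - 1*77 = 76 - 77 = -1)
(k*(-64))*(-153) = -1*(-64)*(-153) = 64*(-153) = -9792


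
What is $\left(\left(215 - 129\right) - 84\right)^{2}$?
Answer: $4$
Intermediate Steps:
$\left(\left(215 - 129\right) - 84\right)^{2} = \left(86 - 84\right)^{2} = 2^{2} = 4$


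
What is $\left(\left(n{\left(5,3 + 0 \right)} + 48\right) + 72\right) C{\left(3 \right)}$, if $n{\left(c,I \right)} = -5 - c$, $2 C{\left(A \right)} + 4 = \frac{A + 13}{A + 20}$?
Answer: $- \frac{4180}{23} \approx -181.74$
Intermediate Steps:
$C{\left(A \right)} = -2 + \frac{13 + A}{2 \left(20 + A\right)}$ ($C{\left(A \right)} = -2 + \frac{\left(A + 13\right) \frac{1}{A + 20}}{2} = -2 + \frac{\left(13 + A\right) \frac{1}{20 + A}}{2} = -2 + \frac{\frac{1}{20 + A} \left(13 + A\right)}{2} = -2 + \frac{13 + A}{2 \left(20 + A\right)}$)
$\left(\left(n{\left(5,3 + 0 \right)} + 48\right) + 72\right) C{\left(3 \right)} = \left(\left(\left(-5 - 5\right) + 48\right) + 72\right) \frac{-67 - 9}{2 \left(20 + 3\right)} = \left(\left(\left(-5 - 5\right) + 48\right) + 72\right) \frac{-67 - 9}{2 \cdot 23} = \left(\left(-10 + 48\right) + 72\right) \frac{1}{2} \cdot \frac{1}{23} \left(-76\right) = \left(38 + 72\right) \left(- \frac{38}{23}\right) = 110 \left(- \frac{38}{23}\right) = - \frac{4180}{23}$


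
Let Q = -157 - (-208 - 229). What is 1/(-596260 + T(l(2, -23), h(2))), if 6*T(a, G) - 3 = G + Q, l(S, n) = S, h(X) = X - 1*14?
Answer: -6/3577289 ≈ -1.6772e-6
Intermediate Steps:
h(X) = -14 + X (h(X) = X - 14 = -14 + X)
Q = 280 (Q = -157 - 1*(-437) = -157 + 437 = 280)
T(a, G) = 283/6 + G/6 (T(a, G) = 1/2 + (G + 280)/6 = 1/2 + (280 + G)/6 = 1/2 + (140/3 + G/6) = 283/6 + G/6)
1/(-596260 + T(l(2, -23), h(2))) = 1/(-596260 + (283/6 + (-14 + 2)/6)) = 1/(-596260 + (283/6 + (1/6)*(-12))) = 1/(-596260 + (283/6 - 2)) = 1/(-596260 + 271/6) = 1/(-3577289/6) = -6/3577289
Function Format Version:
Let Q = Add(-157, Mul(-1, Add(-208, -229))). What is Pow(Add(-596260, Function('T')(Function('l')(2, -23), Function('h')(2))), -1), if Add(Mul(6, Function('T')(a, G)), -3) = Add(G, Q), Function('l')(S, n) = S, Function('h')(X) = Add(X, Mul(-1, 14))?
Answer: Rational(-6, 3577289) ≈ -1.6772e-6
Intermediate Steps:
Function('h')(X) = Add(-14, X) (Function('h')(X) = Add(X, -14) = Add(-14, X))
Q = 280 (Q = Add(-157, Mul(-1, -437)) = Add(-157, 437) = 280)
Function('T')(a, G) = Add(Rational(283, 6), Mul(Rational(1, 6), G)) (Function('T')(a, G) = Add(Rational(1, 2), Mul(Rational(1, 6), Add(G, 280))) = Add(Rational(1, 2), Mul(Rational(1, 6), Add(280, G))) = Add(Rational(1, 2), Add(Rational(140, 3), Mul(Rational(1, 6), G))) = Add(Rational(283, 6), Mul(Rational(1, 6), G)))
Pow(Add(-596260, Function('T')(Function('l')(2, -23), Function('h')(2))), -1) = Pow(Add(-596260, Add(Rational(283, 6), Mul(Rational(1, 6), Add(-14, 2)))), -1) = Pow(Add(-596260, Add(Rational(283, 6), Mul(Rational(1, 6), -12))), -1) = Pow(Add(-596260, Add(Rational(283, 6), -2)), -1) = Pow(Add(-596260, Rational(271, 6)), -1) = Pow(Rational(-3577289, 6), -1) = Rational(-6, 3577289)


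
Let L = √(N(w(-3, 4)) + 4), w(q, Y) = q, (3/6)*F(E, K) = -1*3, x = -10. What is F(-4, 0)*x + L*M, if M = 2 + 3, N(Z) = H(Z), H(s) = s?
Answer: 65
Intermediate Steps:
F(E, K) = -6 (F(E, K) = 2*(-1*3) = 2*(-3) = -6)
N(Z) = Z
L = 1 (L = √(-3 + 4) = √1 = 1)
M = 5
F(-4, 0)*x + L*M = -6*(-10) + 1*5 = 60 + 5 = 65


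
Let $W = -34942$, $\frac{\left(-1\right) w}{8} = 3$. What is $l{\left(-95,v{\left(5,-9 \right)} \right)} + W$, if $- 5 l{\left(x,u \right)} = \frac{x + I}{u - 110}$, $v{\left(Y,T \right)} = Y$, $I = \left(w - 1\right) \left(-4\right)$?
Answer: $- \frac{3668909}{105} \approx -34942.0$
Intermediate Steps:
$w = -24$ ($w = \left(-8\right) 3 = -24$)
$I = 100$ ($I = \left(-24 - 1\right) \left(-4\right) = \left(-25\right) \left(-4\right) = 100$)
$l{\left(x,u \right)} = - \frac{100 + x}{5 \left(-110 + u\right)}$ ($l{\left(x,u \right)} = - \frac{\left(x + 100\right) \frac{1}{u - 110}}{5} = - \frac{\left(100 + x\right) \frac{1}{-110 + u}}{5} = - \frac{\frac{1}{-110 + u} \left(100 + x\right)}{5} = - \frac{100 + x}{5 \left(-110 + u\right)}$)
$l{\left(-95,v{\left(5,-9 \right)} \right)} + W = \frac{-100 - -95}{5 \left(-110 + 5\right)} - 34942 = \frac{-100 + 95}{5 \left(-105\right)} - 34942 = \frac{1}{5} \left(- \frac{1}{105}\right) \left(-5\right) - 34942 = \frac{1}{105} - 34942 = - \frac{3668909}{105}$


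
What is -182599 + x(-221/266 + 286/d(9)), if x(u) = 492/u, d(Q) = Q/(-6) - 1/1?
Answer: -27985229303/153257 ≈ -1.8260e+5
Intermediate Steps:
d(Q) = -1 - Q/6 (d(Q) = Q*(-1/6) - 1*1 = -Q/6 - 1 = -1 - Q/6)
-182599 + x(-221/266 + 286/d(9)) = -182599 + 492/(-221/266 + 286/(-1 - 1/6*9)) = -182599 + 492/(-221*1/266 + 286/(-1 - 3/2)) = -182599 + 492/(-221/266 + 286/(-5/2)) = -182599 + 492/(-221/266 + 286*(-2/5)) = -182599 + 492/(-221/266 - 572/5) = -182599 + 492/(-153257/1330) = -182599 + 492*(-1330/153257) = -182599 - 654360/153257 = -27985229303/153257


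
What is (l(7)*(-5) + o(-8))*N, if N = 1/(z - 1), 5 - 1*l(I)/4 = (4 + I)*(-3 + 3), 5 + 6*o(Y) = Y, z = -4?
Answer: 613/30 ≈ 20.433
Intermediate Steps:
o(Y) = -⅚ + Y/6
l(I) = 20 (l(I) = 20 - 4*(4 + I)*(-3 + 3) = 20 - 4*(4 + I)*0 = 20 - 4*0 = 20 + 0 = 20)
N = -⅕ (N = 1/(-4 - 1) = 1/(-5) = -⅕ ≈ -0.20000)
(l(7)*(-5) + o(-8))*N = (20*(-5) + (-⅚ + (⅙)*(-8)))*(-⅕) = (-100 + (-⅚ - 4/3))*(-⅕) = (-100 - 13/6)*(-⅕) = -613/6*(-⅕) = 613/30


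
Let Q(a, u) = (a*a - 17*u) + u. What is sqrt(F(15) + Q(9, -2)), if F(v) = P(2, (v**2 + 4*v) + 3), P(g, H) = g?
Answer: sqrt(115) ≈ 10.724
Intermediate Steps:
F(v) = 2
Q(a, u) = a**2 - 16*u (Q(a, u) = (a**2 - 17*u) + u = a**2 - 16*u)
sqrt(F(15) + Q(9, -2)) = sqrt(2 + (9**2 - 16*(-2))) = sqrt(2 + (81 + 32)) = sqrt(2 + 113) = sqrt(115)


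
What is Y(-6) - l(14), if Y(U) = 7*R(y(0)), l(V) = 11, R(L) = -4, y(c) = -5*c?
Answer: -39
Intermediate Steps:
Y(U) = -28 (Y(U) = 7*(-4) = -28)
Y(-6) - l(14) = -28 - 1*11 = -28 - 11 = -39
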